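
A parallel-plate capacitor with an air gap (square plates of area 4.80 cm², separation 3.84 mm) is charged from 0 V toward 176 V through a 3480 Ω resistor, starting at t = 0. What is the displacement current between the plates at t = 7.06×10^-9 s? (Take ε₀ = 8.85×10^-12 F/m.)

C = ε₀A/d = (8.85×10^-12)(4.80×10^-4)/(3.84×10^-3) = 1.106×10^-12 F and τ = RC = 3.849×10^-9 s. I_d in the gap equals the RC charging current.
I_d(t) = (V₀/R) e^(−t/τ) = 0.05057 · e^(−1.834) = 8.08×10^-3 A.

8.08×10^-3 A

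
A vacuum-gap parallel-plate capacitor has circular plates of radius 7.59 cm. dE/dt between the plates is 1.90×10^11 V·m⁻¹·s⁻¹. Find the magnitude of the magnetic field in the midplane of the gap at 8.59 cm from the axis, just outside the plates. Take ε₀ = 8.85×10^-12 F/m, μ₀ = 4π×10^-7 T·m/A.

Through the whole plate area (πR² = 0.01810 m²), I_d = ε₀ πR² dE/dt = 0.03044 A.
For r ≥ R the full I_d is enclosed: B = μ₀ I_d/(2πr) = (4π×10^-7)(0.03044)/(2π·0.0859) = 7.09×10^-8 T.

7.09×10^-8 T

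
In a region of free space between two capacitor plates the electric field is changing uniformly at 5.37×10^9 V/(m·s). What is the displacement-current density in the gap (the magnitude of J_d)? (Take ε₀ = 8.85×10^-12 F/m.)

The displacement-current density is ε₀ ∂E/∂t = (8.85×10^-12)(5.37×10^9) = 0.0475 A/m².

0.0475 A/m²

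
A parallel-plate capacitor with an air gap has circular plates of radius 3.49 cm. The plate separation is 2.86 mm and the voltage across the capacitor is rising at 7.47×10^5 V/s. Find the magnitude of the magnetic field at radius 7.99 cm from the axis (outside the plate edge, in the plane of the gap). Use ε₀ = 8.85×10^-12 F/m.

With E = V/d, dE/dt = 2.612×10^8 V/(m·s) and πR² = 3.826×10^-3 m², giving I_d = ε₀ πR² dE/dt = 8.844×10^-6 A.
With r > R the enclosed displacement current is the full I_d; B = μ₀ I_d / (2πr) = 2.21×10^-11 T.

2.21×10^-11 T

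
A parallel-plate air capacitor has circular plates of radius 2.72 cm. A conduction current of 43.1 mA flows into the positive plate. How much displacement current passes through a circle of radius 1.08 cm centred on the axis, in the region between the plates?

6.79×10^-3 A

Between the plates the displacement current equals the wire current: I_d = 43.1 mA = 0.0431 A.
The field is uniform, so I_d,enc = I_d (r/R)² = (0.0431)(1.08/2.72)² = 6.79×10^-3 A.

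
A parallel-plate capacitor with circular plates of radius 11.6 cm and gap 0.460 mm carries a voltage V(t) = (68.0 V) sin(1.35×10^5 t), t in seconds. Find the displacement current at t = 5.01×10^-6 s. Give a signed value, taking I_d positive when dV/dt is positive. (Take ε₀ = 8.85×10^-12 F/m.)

5.82×10^-3 A

C = ε₀A/d = (8.85×10^-12)(0.04227)/(4.60×10^-4) = 8.132×10^-10 F. dV/dt = V₀ω·cos(ωt); at ωt = 0.67635 rad this factor is 0.7799.
I_d = C dV/dt = (8.132×10^-10)(68.0)(1.35×10^5)(0.7799) = 5.82×10^-3 A.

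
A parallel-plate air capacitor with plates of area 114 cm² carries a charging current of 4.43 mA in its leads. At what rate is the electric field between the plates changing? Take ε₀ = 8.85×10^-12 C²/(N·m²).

The displacement current between the plates equals the conduction current, I_d = 4.43 mA.
Then dE/dt = I_d/(ε₀A) = 4.39×10^10 V/(m·s).

4.39×10^10 V/(m·s)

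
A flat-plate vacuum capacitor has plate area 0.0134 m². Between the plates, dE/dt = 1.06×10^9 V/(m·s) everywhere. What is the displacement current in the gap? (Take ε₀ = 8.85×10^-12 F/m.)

The displacement current is ε₀ times dΦ_E/dt = ε₀ A dE/dt = (8.85×10^-12)(0.0134)(1.06×10^9) = 1.26×10^-4 A.

1.26×10^-4 A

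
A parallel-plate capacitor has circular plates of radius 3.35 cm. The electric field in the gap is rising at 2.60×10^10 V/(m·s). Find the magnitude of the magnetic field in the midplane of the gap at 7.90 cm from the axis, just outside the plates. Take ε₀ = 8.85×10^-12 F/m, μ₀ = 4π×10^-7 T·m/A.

Through the whole plate area (πR² = 3.526×10^-3 m²), I_d = ε₀ πR² dE/dt = 8.113×10^-4 A.
With r > R the enclosed displacement current is the full I_d; B = μ₀ I_d / (2πr) = 2.05×10^-9 T.

2.05×10^-9 T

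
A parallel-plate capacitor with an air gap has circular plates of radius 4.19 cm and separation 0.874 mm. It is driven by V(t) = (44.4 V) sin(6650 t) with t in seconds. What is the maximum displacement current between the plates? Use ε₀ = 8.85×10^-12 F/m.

The displacement current equals the conduction current C dV/dt, which peaks at C V₀ ω.
With C = ε₀A/d = (8.85×10^-12)(5.515×10^-3)/(8.74×10^-4) = 5.584×10^-11 F and ω = 6650 rad/s, I_d,max = (5.584×10^-11)(44.4)(6650) = 1.65×10^-5 A.

1.65×10^-5 A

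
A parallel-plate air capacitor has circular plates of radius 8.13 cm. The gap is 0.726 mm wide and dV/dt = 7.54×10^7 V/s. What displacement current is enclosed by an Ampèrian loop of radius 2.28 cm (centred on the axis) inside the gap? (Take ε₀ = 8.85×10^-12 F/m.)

With E = V/d, dE/dt = 1.039×10^11 V/(m·s) and πR² = 0.02076 m², giving I_d = ε₀ πR² dE/dt = 0.01909 A.
Through an area πr² the displacement current is I_d·(πr²/πR²) = I_d (r/R)² = 1.50×10^-3 A.

1.50×10^-3 A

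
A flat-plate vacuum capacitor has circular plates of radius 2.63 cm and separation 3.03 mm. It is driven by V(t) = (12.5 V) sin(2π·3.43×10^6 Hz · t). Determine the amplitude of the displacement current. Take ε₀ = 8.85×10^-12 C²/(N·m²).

(dE/dt)_max = V₀ω/d = 8.890×10^10 V/(m·s); ω = 2πf = 2.155×10^7 rad/s.
I_d,max = ε₀ A (dE/dt)_max = (8.85×10^-12)(2.173×10^-3)(8.890×10^10) = 1.71×10^-3 A.

1.71×10^-3 A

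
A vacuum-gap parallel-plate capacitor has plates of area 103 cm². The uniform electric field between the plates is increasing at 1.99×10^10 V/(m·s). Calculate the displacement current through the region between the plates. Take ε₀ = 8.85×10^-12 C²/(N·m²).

The displacement current is ε₀ times dΦ_E/dt = ε₀ A dE/dt = (8.85×10^-12)(0.0103)(1.99×10^10) = 1.81×10^-3 A.

1.81×10^-3 A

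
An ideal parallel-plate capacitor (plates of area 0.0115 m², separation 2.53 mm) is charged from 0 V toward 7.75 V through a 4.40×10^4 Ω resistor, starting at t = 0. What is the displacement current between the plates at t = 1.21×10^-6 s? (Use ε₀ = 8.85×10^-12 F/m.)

C = ε₀A/d = (8.85×10^-12)(0.0115)/(2.53×10^-3) = 4.023×10^-11 F, so τ = RC = 1.770×10^-6 s.
The conduction current is I(t) = (V₀/R) e^(−t/τ), and the displacement current between the plates equals it.
t/τ = 0.6836; I_d = (7.75/4.40×10^4) · e^(−0.6836) = (1.761×10^-4)(0.5048) = 8.89×10^-5 A.

8.89×10^-5 A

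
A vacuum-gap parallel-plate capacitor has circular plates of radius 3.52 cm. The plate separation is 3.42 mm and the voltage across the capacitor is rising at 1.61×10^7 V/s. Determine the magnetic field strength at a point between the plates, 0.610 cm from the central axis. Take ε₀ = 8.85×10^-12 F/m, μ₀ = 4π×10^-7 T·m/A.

With E = V/d, dE/dt = 4.708×10^9 V/(m·s) and πR² = 3.893×10^-3 m², giving I_d = ε₀ πR² dE/dt = 1.622×10^-4 A.
For r < R the Ampère–Maxwell law gives B(2πr) = μ₀ I_d (r²/R²), so B = μ₀ I_d r/(2πR²) = (4π×10^-7)(1.622×10^-4)(6.10×10^-3)/(2π·0.0352²) = 1.60×10^-10 T.

1.60×10^-10 T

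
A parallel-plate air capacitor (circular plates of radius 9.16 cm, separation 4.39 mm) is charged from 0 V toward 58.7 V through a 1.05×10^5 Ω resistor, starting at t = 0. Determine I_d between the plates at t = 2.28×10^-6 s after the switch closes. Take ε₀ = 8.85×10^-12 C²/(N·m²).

With C = ε₀A/d = (8.85×10^-12)(0.02636)/(4.39×10^-3) = 5.314×10^-11 F, the time constant is τ = RC = 5.580×10^-6 s, so t/τ = 0.4086 and e^(−t/τ) = 0.6646.
I_d = I_cond = (V₀/R) e^(−t/τ) = (5.590×10^-4)(0.6646) = 3.72×10^-4 A.

3.72×10^-4 A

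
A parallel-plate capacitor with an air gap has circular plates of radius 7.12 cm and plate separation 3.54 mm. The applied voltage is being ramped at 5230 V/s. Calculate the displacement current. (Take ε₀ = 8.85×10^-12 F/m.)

2.08×10^-7 A

C = ε₀A/d = (8.85×10^-12)(0.01593)/(3.54×10^-3) = 3.983×10^-11 F.
I_d = C dV/dt = (3.983×10^-11)(5230) = 2.08×10^-7 A.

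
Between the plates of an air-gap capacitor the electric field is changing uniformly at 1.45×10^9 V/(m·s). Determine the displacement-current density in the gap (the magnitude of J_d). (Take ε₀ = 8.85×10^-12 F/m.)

The displacement-current density is ε₀ ∂E/∂t = (8.85×10^-12)(1.45×10^9) = 0.0128 A/m².

0.0128 A/m²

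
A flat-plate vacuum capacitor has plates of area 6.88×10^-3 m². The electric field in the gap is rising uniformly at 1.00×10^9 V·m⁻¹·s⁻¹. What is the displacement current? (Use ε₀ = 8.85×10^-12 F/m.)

6.09×10^-5 A

The displacement current is ε₀ times dΦ_E/dt = ε₀ A dE/dt = (8.85×10^-12)(6.88×10^-3)(1.00×10^9) = 6.09×10^-5 A.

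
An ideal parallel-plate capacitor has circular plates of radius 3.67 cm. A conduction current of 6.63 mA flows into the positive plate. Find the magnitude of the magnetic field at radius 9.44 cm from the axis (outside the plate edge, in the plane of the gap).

By continuity the displacement current in the gap matches the conduction current: I_d = 6.63×10^-3 A.
For r ≥ R the full I_d is enclosed: B = μ₀ I_d/(2πr) = (4π×10^-7)(6.63×10^-3)/(2π·0.0944) = 1.40×10^-8 T.

1.40×10^-8 T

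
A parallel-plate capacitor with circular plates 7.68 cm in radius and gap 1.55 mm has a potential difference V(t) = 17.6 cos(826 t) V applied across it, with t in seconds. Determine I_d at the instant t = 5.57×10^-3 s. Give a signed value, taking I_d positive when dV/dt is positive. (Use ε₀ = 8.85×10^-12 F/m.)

C = ε₀A/d = (8.85×10^-12)(0.01853)/(1.55×10^-3) = 1.058×10^-10 F. dV/dt = V₀ω·−sin(ωt); at ωt = 4.60082 rad this factor is 0.9938.
I_d = C dV/dt = (1.058×10^-10)(17.6)(826)(0.9938) = 1.53×10^-6 A.

1.53×10^-6 A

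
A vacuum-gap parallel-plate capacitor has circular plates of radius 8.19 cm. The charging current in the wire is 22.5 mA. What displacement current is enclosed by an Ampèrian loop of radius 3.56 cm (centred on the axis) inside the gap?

By continuity the displacement current in the gap matches the conduction current: I_d = 0.0225 A.
The field is uniform, so I_d,enc = I_d (r/R)² = (0.0225)(3.56/8.19)² = 4.25×10^-3 A.

4.25×10^-3 A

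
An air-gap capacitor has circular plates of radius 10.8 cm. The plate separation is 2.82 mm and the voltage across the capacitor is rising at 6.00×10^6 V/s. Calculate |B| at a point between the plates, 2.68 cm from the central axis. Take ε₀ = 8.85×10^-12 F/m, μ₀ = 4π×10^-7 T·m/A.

I_d = C dV/dt with C = ε₀πR²/d = 1.150×10^-10 F, so I_d = (1.150×10^-10)(6.00×10^6) = 6.900×10^-4 A.
For r < R the Ampère–Maxwell law gives B(2πr) = μ₀ I_d (r²/R²), so B = μ₀ I_d r/(2πR²) = (4π×10^-7)(6.900×10^-4)(0.0268)/(2π·0.108²) = 3.17×10^-10 T.

3.17×10^-10 T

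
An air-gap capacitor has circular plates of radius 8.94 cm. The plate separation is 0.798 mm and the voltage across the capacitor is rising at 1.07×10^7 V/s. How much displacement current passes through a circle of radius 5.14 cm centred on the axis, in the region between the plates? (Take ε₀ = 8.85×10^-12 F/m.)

9.85×10^-4 A

dE/dt = (dV/dt)/d = 1.341×10^10 V/(m·s); I_d = ε₀(πR²)(dE/dt) = (8.85×10^-12)(0.02511)(1.341×10^10) = 2.980×10^-3 A.
The field is uniform, so I_d,enc = I_d (r/R)² = (2.980×10^-3)(5.14/8.94)² = 9.85×10^-4 A.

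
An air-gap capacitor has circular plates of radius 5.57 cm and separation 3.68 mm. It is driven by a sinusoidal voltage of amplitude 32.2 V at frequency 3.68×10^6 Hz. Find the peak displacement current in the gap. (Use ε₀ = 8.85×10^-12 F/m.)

(dE/dt)_max = V₀ω/d = 2.023×10^11 V/(m·s); ω = 2πf = 2.312×10^7 rad/s.
I_d,max = ε₀ A (dE/dt)_max = (8.85×10^-12)(9.747×10^-3)(2.023×10^11) = 0.0175 A.

0.0175 A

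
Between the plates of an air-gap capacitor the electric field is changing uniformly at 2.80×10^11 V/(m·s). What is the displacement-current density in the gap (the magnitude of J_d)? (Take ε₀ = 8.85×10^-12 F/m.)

2.48 A/m²

The displacement-current density is ε₀ ∂E/∂t = (8.85×10^-12)(2.80×10^11) = 2.48 A/m².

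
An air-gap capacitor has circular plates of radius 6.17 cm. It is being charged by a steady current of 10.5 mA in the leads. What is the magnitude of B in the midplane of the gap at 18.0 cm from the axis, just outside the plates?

1.17×10^-8 T

Between the plates the displacement current equals the wire current: I_d = 10.5 mA = 0.0105 A.
With r > R the enclosed displacement current is the full I_d; B = μ₀ I_d / (2πr) = 1.17×10^-8 T.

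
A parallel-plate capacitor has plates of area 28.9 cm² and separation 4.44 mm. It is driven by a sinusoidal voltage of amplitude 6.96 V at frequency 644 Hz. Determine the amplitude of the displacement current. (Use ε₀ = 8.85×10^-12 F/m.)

1.62×10^-7 A

(dE/dt)_max = V₀ω/d = 6.342×10^6 V/(m·s); ω = 2πf = 4046 rad/s.
I_d,max = ε₀ A (dE/dt)_max = (8.85×10^-12)(2.89×10^-3)(6.342×10^6) = 1.62×10^-7 A.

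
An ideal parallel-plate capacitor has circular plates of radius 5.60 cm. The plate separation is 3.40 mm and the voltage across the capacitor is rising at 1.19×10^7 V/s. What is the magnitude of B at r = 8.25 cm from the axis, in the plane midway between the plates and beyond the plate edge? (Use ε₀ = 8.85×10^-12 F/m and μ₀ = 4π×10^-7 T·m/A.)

7.40×10^-10 T

With E = V/d, dE/dt = 3.500×10^9 V/(m·s) and πR² = 9.852×10^-3 m², giving I_d = ε₀ πR² dE/dt = 3.052×10^-4 A.
For r ≥ R the full I_d is enclosed: B = μ₀ I_d/(2πr) = (4π×10^-7)(3.052×10^-4)/(2π·0.0825) = 7.40×10^-10 T.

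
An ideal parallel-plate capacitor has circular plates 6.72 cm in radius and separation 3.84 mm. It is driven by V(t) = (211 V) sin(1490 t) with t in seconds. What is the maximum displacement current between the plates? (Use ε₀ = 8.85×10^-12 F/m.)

C = ε₀A/d = (8.85×10^-12)(0.01419)/(3.84×10^-3) = 3.270×10^-11 F; ω = 1490 rad/s.
I_d = C dV/dt, so |I_d|_max = C V₀ ω = (3.270×10^-11)(211)(1490) = 1.03×10^-5 A.

1.03×10^-5 A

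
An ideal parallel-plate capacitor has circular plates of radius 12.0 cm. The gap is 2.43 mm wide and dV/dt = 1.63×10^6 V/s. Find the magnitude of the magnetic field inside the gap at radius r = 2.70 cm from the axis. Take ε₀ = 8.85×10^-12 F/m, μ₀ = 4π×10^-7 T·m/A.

1.01×10^-10 T

With E = V/d, dE/dt = 6.708×10^8 V/(m·s) and πR² = 0.04524 m², giving I_d = ε₀ πR² dE/dt = 2.686×10^-4 A.
∮B·dl = μ₀ I_d,enc with I_d,enc = I_d r²/R² = 1.360×10^-5 A; so B = μ₀ I_d,enc/(2πr) = 1.01×10^-10 T.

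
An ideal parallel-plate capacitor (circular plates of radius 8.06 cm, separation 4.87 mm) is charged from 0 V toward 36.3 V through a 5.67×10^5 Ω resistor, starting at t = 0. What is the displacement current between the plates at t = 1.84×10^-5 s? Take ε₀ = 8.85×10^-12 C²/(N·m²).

2.67×10^-5 A

C = ε₀A/d = (8.85×10^-12)(0.02041)/(4.87×10^-3) = 3.709×10^-11 F and τ = RC = 2.103×10^-5 s. I_d in the gap equals the RC charging current.
I_d(t) = (V₀/R) e^(−t/τ) = 6.402×10^-5 · e^(−0.8749) = 2.67×10^-5 A.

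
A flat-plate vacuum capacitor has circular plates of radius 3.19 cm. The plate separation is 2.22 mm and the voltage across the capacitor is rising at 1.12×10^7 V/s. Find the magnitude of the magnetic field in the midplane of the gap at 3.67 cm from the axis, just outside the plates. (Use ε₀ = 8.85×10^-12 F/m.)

dE/dt = (dV/dt)/d = 5.045×10^9 V/(m·s); I_d = ε₀(πR²)(dE/dt) = (8.85×10^-12)(3.197×10^-3)(5.045×10^9) = 1.427×10^-4 A.
With r > R the enclosed displacement current is the full I_d; B = μ₀ I_d / (2πr) = 7.78×10^-10 T.

7.78×10^-10 T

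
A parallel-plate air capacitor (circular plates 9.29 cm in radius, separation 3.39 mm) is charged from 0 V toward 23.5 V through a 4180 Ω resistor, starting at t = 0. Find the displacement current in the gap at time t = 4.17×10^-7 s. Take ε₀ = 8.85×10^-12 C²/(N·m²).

1.37×10^-3 A

With C = ε₀A/d = (8.85×10^-12)(0.02711)/(3.39×10^-3) = 7.077×10^-11 F, the time constant is τ = RC = 2.958×10^-7 s, so t/τ = 1.410 and e^(−t/τ) = 0.2441.
I_d = I_cond = (V₀/R) e^(−t/τ) = (5.622×10^-3)(0.2441) = 1.37×10^-3 A.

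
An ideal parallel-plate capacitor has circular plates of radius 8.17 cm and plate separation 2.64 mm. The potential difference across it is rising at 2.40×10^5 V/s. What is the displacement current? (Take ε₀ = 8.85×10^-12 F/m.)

E = V/d so dE/dt = (dV/dt)/d = 9.091×10^7 V/(m·s), and I_d = ε₀ A dE/dt = (8.85×10^-12)(0.02097)(9.091×10^7) = 1.69×10^-5 A.

1.69×10^-5 A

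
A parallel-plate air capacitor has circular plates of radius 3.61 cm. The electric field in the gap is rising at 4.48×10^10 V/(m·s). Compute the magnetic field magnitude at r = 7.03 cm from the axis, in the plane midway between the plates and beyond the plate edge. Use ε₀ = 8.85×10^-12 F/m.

4.62×10^-9 T

Total displacement current: I_d = ε₀(πR²)(dE/dt) = (8.85×10^-12)(4.094×10^-3)(4.48×10^10) = 1.623×10^-3 A.
With r > R the enclosed displacement current is the full I_d; B = μ₀ I_d / (2πr) = 4.62×10^-9 T.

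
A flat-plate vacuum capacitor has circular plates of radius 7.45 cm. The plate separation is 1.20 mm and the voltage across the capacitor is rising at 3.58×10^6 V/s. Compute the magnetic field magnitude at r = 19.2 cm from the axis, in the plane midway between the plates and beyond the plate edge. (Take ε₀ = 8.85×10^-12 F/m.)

I_d = C dV/dt with C = ε₀πR²/d = 1.286×10^-10 F, so I_d = (1.286×10^-10)(3.58×10^6) = 4.604×10^-4 A.
For r ≥ R the full I_d is enclosed: B = μ₀ I_d/(2πr) = (4π×10^-7)(4.604×10^-4)/(2π·0.192) = 4.80×10^-10 T.

4.80×10^-10 T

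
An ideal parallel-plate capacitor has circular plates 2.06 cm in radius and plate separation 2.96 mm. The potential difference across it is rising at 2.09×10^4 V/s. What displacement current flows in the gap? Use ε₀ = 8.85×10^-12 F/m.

8.33×10^-8 A

The displacement current equals the charging current C dV/dt. With C = ε₀A/d = (8.85×10^-12)(1.333×10^-3)/(2.96×10^-3) = 3.985×10^-12 F, I_d = (3.985×10^-12)(2.09×10^4) = 8.33×10^-8 A.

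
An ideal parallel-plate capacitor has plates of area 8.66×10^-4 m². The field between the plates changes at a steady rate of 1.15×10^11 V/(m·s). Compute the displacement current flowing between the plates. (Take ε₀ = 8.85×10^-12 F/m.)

8.81×10^-4 A

I_d = ε₀ A (dE/dt) = (8.85×10^-12)(8.66×10^-4 m²)(1.15×10^11) = 8.81×10^-4 A.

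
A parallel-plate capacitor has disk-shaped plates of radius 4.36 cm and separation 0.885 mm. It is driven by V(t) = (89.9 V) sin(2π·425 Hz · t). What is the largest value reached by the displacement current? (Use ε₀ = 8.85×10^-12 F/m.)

1.43×10^-5 A

The displacement current equals the conduction current C dV/dt, which peaks at C V₀ ω.
With C = ε₀A/d = (8.85×10^-12)(5.972×10^-3)/(8.85×10^-4) = 5.972×10^-11 F and ω = 2πf = 2670 rad/s, I_d,max = (5.972×10^-11)(89.9)(2670) = 1.43×10^-5 A.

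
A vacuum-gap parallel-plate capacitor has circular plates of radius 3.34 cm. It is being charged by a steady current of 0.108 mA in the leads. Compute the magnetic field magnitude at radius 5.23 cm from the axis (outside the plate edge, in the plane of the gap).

4.13×10^-10 T

By continuity the displacement current in the gap matches the conduction current: I_d = 1.08×10^-4 A.
Outside the plates the loop encloses all of I_d, so B·2πr = μ₀ I_d and B = 4.13×10^-10 T.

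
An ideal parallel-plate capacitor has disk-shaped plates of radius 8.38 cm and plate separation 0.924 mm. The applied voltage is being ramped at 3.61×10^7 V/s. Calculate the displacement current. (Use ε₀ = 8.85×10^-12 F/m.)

7.63×10^-3 A

The displacement current equals the charging current C dV/dt. With C = ε₀A/d = (8.85×10^-12)(0.02206)/(9.24×10^-4) = 2.113×10^-10 F, I_d = (2.113×10^-10)(3.61×10^7) = 7.63×10^-3 A.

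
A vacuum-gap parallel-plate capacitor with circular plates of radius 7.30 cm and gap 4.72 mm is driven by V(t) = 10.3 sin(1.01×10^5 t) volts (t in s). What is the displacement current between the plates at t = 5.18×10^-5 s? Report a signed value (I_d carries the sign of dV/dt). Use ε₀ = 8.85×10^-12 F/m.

C = ε₀A/d = (8.85×10^-12)(0.01674)/(4.72×10^-3) = 3.139×10^-11 F. dV/dt = V₀ω·cos(ωt); at ωt = 5.2318 rad this factor is 0.4964.
I_d = C dV/dt = (3.139×10^-11)(10.3)(1.01×10^5)(0.4964) = 1.62×10^-5 A.

1.62×10^-5 A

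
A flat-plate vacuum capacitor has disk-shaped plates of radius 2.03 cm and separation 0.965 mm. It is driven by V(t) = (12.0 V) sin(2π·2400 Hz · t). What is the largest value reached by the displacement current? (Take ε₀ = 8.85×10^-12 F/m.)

(dE/dt)_max = V₀ω/d = 1.875×10^8 V/(m·s); ω = 2πf = 1.508×10^4 rad/s.
I_d,max = ε₀ A (dE/dt)_max = (8.85×10^-12)(1.295×10^-3)(1.875×10^8) = 2.15×10^-6 A.

2.15×10^-6 A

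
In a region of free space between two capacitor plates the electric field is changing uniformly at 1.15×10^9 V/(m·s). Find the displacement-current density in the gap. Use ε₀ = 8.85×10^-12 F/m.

0.0102 A/m²

J_d = ε₀ ∂E/∂t, so J_d = 0.0102 A/m².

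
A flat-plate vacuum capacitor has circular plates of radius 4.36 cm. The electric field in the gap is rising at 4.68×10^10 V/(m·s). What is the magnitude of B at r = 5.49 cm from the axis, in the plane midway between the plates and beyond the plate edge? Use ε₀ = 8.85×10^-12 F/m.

Through the whole plate area (πR² = 5.972×10^-3 m²), I_d = ε₀ πR² dE/dt = 2.473×10^-3 A.
For r ≥ R the full I_d is enclosed: B = μ₀ I_d/(2πr) = (4π×10^-7)(2.473×10^-3)/(2π·0.0549) = 9.01×10^-9 T.

9.01×10^-9 T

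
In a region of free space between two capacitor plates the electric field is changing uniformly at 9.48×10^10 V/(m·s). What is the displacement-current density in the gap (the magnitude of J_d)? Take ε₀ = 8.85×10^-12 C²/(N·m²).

J_d = ε₀ ∂E/∂t, so J_d = 0.839 A/m².

0.839 A/m²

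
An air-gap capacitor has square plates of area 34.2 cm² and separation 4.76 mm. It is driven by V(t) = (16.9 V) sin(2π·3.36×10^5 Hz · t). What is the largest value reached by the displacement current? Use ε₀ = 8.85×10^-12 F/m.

2.27×10^-4 A

The displacement current equals the conduction current C dV/dt, which peaks at C V₀ ω.
With C = ε₀A/d = (8.85×10^-12)(3.42×10^-3)/(4.76×10^-3) = 6.359×10^-12 F and ω = 2πf = 2.111×10^6 rad/s, I_d,max = (6.359×10^-12)(16.9)(2.111×10^6) = 2.27×10^-4 A.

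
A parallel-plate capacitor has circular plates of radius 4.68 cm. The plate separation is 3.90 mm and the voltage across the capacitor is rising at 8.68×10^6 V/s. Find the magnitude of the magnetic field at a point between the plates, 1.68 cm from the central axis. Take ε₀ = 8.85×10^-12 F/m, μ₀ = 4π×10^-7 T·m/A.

2.08×10^-10 T

I_d = C dV/dt with C = ε₀πR²/d = 1.561×10^-11 F, so I_d = (1.561×10^-11)(8.68×10^6) = 1.355×10^-4 A.
For r < R the Ampère–Maxwell law gives B(2πr) = μ₀ I_d (r²/R²), so B = μ₀ I_d r/(2πR²) = (4π×10^-7)(1.355×10^-4)(0.0168)/(2π·0.0468²) = 2.08×10^-10 T.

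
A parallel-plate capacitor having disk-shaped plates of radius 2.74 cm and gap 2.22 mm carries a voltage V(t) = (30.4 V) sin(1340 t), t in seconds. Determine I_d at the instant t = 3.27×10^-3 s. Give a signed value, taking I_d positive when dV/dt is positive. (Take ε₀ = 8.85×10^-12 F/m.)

dV/dt = (30.4)(1340)·cos(4.3818) = -1.322×10^4 V/s.
I_d = C dV/dt with C = ε₀A/d = (8.85×10^-12)(2.359×10^-3)/(2.22×10^-3) = 9.404×10^-12 F, so I_d = (9.404×10^-12)(-1.322×10^4) = -1.24×10^-7 A.

-1.24×10^-7 A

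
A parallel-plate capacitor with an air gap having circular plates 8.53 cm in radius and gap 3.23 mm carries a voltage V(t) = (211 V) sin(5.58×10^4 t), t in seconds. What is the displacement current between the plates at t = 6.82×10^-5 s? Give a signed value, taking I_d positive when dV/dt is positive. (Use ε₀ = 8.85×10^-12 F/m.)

-5.81×10^-4 A

C = ε₀A/d = (8.85×10^-12)(0.02286)/(3.23×10^-3) = 6.263×10^-11 F. dV/dt = V₀ω·cos(ωt); at ωt = 3.80556 rad this factor is -0.7876.
I_d = C dV/dt = (6.263×10^-11)(211)(5.58×10^4)(-0.7876) = -5.81×10^-4 A.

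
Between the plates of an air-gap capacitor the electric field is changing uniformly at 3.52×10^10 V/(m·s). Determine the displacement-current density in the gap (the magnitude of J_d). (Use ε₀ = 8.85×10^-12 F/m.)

0.312 A/m²

The displacement-current density is ε₀ ∂E/∂t = (8.85×10^-12)(3.52×10^10) = 0.312 A/m².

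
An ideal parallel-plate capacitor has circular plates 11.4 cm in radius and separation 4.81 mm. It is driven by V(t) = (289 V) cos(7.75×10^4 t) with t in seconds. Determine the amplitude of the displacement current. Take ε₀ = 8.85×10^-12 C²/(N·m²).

C = ε₀A/d = (8.85×10^-12)(0.04083)/(4.81×10^-3) = 7.512×10^-11 F; ω = 7.75×10^4 rad/s.
I_d = C dV/dt, so |I_d|_max = C V₀ ω = (7.512×10^-11)(289)(7.75×10^4) = 1.68×10^-3 A.

1.68×10^-3 A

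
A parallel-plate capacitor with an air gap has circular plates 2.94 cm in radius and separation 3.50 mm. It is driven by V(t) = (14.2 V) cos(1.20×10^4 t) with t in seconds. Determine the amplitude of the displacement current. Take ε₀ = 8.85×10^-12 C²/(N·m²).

1.17×10^-6 A

C = ε₀A/d = (8.85×10^-12)(2.715×10^-3)/(3.50×10^-3) = 6.865×10^-12 F; ω = 1.20×10^4 rad/s.
I_d = C dV/dt, so |I_d|_max = C V₀ ω = (6.865×10^-12)(14.2)(1.20×10^4) = 1.17×10^-6 A.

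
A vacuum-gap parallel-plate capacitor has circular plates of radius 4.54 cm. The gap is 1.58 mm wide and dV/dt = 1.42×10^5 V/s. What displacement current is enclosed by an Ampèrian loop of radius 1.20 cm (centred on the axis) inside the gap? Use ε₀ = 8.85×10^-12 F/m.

3.60×10^-7 A

I_d = C dV/dt with C = ε₀πR²/d = 3.627×10^-11 F, so I_d = (3.627×10^-11)(1.42×10^5) = 5.150×10^-6 A.
Through an area πr² the displacement current is I_d·(πr²/πR²) = I_d (r/R)² = 3.60×10^-7 A.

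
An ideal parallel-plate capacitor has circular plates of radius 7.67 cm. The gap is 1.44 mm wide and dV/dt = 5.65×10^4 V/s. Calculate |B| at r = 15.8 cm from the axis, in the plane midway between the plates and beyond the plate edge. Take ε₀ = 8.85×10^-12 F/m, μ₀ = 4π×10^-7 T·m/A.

I_d = C dV/dt with C = ε₀πR²/d = 1.136×10^-10 F, so I_d = (1.136×10^-10)(5.65×10^4) = 6.418×10^-6 A.
For r ≥ R the full I_d is enclosed: B = μ₀ I_d/(2πr) = (4π×10^-7)(6.418×10^-6)/(2π·0.158) = 8.12×10^-12 T.

8.12×10^-12 T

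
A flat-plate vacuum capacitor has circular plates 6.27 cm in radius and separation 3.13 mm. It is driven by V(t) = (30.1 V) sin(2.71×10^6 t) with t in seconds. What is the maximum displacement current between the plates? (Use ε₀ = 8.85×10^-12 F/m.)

2.85×10^-3 A

The displacement current equals the conduction current C dV/dt, which peaks at C V₀ ω.
With C = ε₀A/d = (8.85×10^-12)(0.01235)/(3.13×10^-3) = 3.492×10^-11 F and ω = 2.71×10^6 rad/s, I_d,max = (3.492×10^-11)(30.1)(2.71×10^6) = 2.85×10^-3 A.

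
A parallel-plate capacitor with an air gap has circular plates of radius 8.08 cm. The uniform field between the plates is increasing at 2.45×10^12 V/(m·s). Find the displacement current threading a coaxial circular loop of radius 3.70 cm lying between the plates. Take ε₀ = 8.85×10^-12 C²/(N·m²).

0.0933 A

I_d = ε₀ dΦ_E/dt = ε₀ πR² (dE/dt) = (8.85×10^-12)(0.02051)(2.45×10^12) = 0.4447 A through the full plate area.
Since J_d is uniform, the enclosed fraction is (r/R)² = 0.2097, giving I_d,enc = 0.0933 A.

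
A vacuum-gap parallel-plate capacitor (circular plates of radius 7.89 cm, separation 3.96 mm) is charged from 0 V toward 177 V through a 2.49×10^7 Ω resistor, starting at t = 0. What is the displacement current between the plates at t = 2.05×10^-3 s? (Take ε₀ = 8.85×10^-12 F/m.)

1.08×10^-6 A

C = ε₀A/d = (8.85×10^-12)(0.01956)/(3.96×10^-3) = 4.371×10^-11 F and τ = RC = 1.088×10^-3 s. I_d in the gap equals the RC charging current.
I_d(t) = (V₀/R) e^(−t/τ) = 7.108×10^-6 · e^(−1.884) = 1.08×10^-6 A.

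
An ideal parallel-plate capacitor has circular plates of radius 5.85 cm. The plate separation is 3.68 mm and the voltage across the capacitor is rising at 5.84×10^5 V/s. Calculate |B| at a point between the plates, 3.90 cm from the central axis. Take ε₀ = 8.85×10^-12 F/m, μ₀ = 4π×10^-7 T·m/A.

3.44×10^-11 T

dE/dt = (dV/dt)/d = 1.587×10^8 V/(m·s); I_d = ε₀(πR²)(dE/dt) = (8.85×10^-12)(0.01075)(1.587×10^8) = 1.510×10^-5 A.
For r < R the Ampère–Maxwell law gives B(2πr) = μ₀ I_d (r²/R²), so B = μ₀ I_d r/(2πR²) = (4π×10^-7)(1.510×10^-5)(0.0390)/(2π·0.0585²) = 3.44×10^-11 T.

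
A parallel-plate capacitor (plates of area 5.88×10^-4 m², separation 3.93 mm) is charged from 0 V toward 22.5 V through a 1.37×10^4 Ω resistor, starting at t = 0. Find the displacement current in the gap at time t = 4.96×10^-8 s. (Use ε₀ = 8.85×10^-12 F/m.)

1.07×10^-4 A

C = ε₀A/d = (8.85×10^-12)(5.88×10^-4)/(3.93×10^-3) = 1.324×10^-12 F, so τ = RC = 1.814×10^-8 s.
The conduction current is I(t) = (V₀/R) e^(−t/τ), and the displacement current between the plates equals it.
t/τ = 2.734; I_d = (22.5/1.37×10^4) · e^(−2.734) = (1.642×10^-3)(0.06496) = 1.07×10^-4 A.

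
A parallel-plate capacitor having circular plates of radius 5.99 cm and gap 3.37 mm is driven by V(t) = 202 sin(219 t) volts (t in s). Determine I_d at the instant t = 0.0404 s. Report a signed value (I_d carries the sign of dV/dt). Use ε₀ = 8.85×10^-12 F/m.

-1.10×10^-6 A

C = ε₀A/d = (8.85×10^-12)(0.01127)/(3.37×10^-3) = 2.960×10^-11 F. dV/dt = V₀ω·cos(ωt); at ωt = 8.8476 rad this factor is -0.8380.
I_d = C dV/dt = (2.960×10^-11)(202)(219)(-0.8380) = -1.10×10^-6 A.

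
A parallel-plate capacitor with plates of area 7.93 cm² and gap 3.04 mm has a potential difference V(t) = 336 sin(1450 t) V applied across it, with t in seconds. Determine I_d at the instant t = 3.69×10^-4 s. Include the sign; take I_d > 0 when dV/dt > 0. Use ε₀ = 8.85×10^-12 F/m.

9.68×10^-7 A

dE/dt = (V₀ω/d)·cos(ωt) with ωt = 0.53505 rad: (336)(1450)(0.8602)/(3.04×10^-3) = 1.379×10^8 V/(m·s).
I_d = ε₀ A dE/dt = (8.85×10^-12)(7.93×10^-4)(1.379×10^8) = 9.68×10^-7 A.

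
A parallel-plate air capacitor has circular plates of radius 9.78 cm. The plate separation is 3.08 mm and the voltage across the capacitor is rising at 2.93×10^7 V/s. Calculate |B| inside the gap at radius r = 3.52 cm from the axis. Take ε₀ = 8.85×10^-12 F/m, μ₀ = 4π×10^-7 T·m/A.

With E = V/d, dE/dt = 9.513×10^9 V/(m·s) and πR² = 0.03005 m², giving I_d = ε₀ πR² dE/dt = 2.530×10^-3 A.
An Ampèrian loop of radius r encloses a fraction (r/R)² of I_d. Then B·2πr = μ₀ I_d (r/R)², giving B = μ₀ I_d r/(2πR²) = 1.86×10^-9 T.

1.86×10^-9 T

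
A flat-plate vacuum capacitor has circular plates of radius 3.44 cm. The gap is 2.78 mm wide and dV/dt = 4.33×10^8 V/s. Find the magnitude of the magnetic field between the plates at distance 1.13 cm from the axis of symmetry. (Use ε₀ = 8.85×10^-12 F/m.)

9.79×10^-9 T

With E = V/d, dE/dt = 1.558×10^11 V/(m·s) and πR² = 3.718×10^-3 m², giving I_d = ε₀ πR² dE/dt = 5.126×10^-3 A.
∮B·dl = μ₀ I_d,enc with I_d,enc = I_d r²/R² = 5.531×10^-4 A; so B = μ₀ I_d,enc/(2πr) = 9.79×10^-9 T.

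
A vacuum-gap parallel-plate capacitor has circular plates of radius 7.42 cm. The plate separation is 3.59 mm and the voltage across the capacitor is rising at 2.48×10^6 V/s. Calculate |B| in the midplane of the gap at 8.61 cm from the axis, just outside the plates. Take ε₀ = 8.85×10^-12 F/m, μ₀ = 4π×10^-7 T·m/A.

dE/dt = (dV/dt)/d = 6.908×10^8 V/(m·s); I_d = ε₀(πR²)(dE/dt) = (8.85×10^-12)(0.01730)(6.908×10^8) = 1.058×10^-4 A.
Outside the plates the loop encloses all of I_d, so B·2πr = μ₀ I_d and B = 2.46×10^-10 T.

2.46×10^-10 T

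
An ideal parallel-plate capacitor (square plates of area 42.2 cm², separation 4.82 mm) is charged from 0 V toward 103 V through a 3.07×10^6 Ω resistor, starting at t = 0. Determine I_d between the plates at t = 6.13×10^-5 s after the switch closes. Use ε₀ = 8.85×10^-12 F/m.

2.55×10^-6 A

With C = ε₀A/d = (8.85×10^-12)(4.22×10^-3)/(4.82×10^-3) = 7.748×10^-12 F, the time constant is τ = RC = 2.379×10^-5 s, so t/τ = 2.577 and e^(−t/τ) = 0.07600.
I_d = I_cond = (V₀/R) e^(−t/τ) = (3.355×10^-5)(0.07600) = 2.55×10^-6 A.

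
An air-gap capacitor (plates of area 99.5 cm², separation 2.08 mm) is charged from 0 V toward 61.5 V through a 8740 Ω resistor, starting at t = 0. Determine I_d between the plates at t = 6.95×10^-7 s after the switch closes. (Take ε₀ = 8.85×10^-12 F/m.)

1.08×10^-3 A

C = ε₀A/d = (8.85×10^-12)(9.95×10^-3)/(2.08×10^-3) = 4.234×10^-11 F, so τ = RC = 3.701×10^-7 s.
The conduction current is I(t) = (V₀/R) e^(−t/τ), and the displacement current between the plates equals it.
t/τ = 1.878; I_d = (61.5/8740) · e^(−1.878) = (7.037×10^-3)(0.1529) = 1.08×10^-3 A.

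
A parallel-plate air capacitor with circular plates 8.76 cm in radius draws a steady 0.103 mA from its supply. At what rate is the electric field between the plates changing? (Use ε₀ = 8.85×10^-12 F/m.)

4.83×10^8 V/(m·s)

The displacement current between the plates equals the conduction current, I_d = 0.103 mA.
Since I_d = ε₀ A dE/dt, dE/dt = I_d/(ε₀A) = (1.03×10^-4)/((8.85×10^-12)(0.02411)) = 4.83×10^8 V/(m·s).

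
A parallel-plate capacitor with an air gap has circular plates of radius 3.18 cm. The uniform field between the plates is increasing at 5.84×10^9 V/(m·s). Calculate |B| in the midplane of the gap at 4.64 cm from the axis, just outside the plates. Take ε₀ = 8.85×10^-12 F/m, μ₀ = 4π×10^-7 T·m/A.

I_d = ε₀ dΦ_E/dt = ε₀ πR² (dE/dt) = (8.85×10^-12)(3.177×10^-3)(5.84×10^9) = 1.642×10^-4 A through the full plate area.
Outside the plates the loop encloses all of I_d, so B·2πr = μ₀ I_d and B = 7.08×10^-10 T.

7.08×10^-10 T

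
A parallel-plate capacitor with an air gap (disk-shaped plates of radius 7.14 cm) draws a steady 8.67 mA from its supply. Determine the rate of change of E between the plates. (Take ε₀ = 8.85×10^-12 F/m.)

The displacement current between the plates equals the conduction current, I_d = 8.67 mA.
Since I_d = ε₀ A dE/dt, dE/dt = I_d/(ε₀A) = (8.67×10^-3)/((8.85×10^-12)(0.01602)) = 6.12×10^10 V/(m·s).

6.12×10^10 V/(m·s)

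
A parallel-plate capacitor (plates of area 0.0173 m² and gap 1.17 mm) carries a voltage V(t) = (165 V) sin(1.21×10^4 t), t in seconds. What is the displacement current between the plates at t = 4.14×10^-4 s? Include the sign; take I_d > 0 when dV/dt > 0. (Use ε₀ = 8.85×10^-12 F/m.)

7.65×10^-5 A

dE/dt = (V₀ω/d)·cos(ωt) with ωt = 5.0094 rad: (165)(1.21×10^4)(0.2927)/(1.17×10^-3) = 4.995×10^8 V/(m·s).
I_d = ε₀ A dE/dt = (8.85×10^-12)(0.0173)(4.995×10^8) = 7.65×10^-5 A.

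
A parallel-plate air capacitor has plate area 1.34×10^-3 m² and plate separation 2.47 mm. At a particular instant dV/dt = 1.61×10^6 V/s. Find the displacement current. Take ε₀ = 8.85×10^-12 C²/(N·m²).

7.73×10^-6 A

The displacement current equals the charging current C dV/dt. With C = ε₀A/d = (8.85×10^-12)(1.34×10^-3)/(2.47×10^-3) = 4.801×10^-12 F, I_d = (4.801×10^-12)(1.61×10^6) = 7.73×10^-6 A.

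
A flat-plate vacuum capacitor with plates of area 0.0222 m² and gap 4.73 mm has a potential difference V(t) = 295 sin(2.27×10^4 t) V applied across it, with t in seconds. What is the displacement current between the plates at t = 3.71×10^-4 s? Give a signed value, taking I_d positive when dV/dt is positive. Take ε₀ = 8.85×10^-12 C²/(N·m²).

-1.50×10^-4 A

C = ε₀A/d = (8.85×10^-12)(0.0222)/(4.73×10^-3) = 4.154×10^-11 F. dV/dt = V₀ω·cos(ωt); at ωt = 8.4217 rad this factor is -0.5377.
I_d = C dV/dt = (4.154×10^-11)(295)(2.27×10^4)(-0.5377) = -1.50×10^-4 A.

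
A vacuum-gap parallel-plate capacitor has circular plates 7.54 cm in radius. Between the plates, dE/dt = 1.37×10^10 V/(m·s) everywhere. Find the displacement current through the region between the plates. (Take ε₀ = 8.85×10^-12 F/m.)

2.17×10^-3 A

I_d = ε₀ A (dE/dt) = (8.85×10^-12)(0.01786 m²)(1.37×10^10) = 2.17×10^-3 A.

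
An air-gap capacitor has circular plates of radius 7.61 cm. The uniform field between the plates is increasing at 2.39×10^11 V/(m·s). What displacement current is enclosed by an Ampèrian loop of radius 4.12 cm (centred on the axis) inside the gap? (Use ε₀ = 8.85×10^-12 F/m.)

0.0113 A

Through the whole plate area (πR² = 0.01819 m²), I_d = ε₀ πR² dE/dt = 0.03847 A.
Through an area πr² the displacement current is I_d·(πr²/πR²) = I_d (r/R)² = 0.0113 A.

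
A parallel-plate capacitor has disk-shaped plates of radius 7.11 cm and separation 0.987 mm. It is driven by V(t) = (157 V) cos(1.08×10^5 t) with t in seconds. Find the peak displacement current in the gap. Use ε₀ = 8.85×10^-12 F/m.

(dE/dt)_max = V₀ω/d = 1.718×10^10 V/(m·s); ω = 1.08×10^5 rad/s.
I_d,max = ε₀ A (dE/dt)_max = (8.85×10^-12)(0.01588)(1.718×10^10) = 2.41×10^-3 A.

2.41×10^-3 A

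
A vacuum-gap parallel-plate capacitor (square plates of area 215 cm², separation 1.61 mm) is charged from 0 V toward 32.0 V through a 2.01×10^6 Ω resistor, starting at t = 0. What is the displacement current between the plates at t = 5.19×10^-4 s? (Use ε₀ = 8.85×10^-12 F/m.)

1.79×10^-6 A

C = ε₀A/d = (8.85×10^-12)(0.0215)/(1.61×10^-3) = 1.182×10^-10 F and τ = RC = 2.376×10^-4 s. I_d in the gap equals the RC charging current.
I_d(t) = (V₀/R) e^(−t/τ) = 1.592×10^-5 · e^(−2.184) = 1.79×10^-6 A.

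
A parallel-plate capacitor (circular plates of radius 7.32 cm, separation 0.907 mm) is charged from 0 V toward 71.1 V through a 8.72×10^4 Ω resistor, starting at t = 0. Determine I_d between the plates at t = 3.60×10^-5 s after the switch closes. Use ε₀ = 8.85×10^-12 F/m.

6.60×10^-5 A

With C = ε₀A/d = (8.85×10^-12)(0.01683)/(9.07×10^-4) = 1.642×10^-10 F, the time constant is τ = RC = 1.432×10^-5 s, so t/τ = 2.514 and e^(−t/τ) = 0.08094.
I_d = I_cond = (V₀/R) e^(−t/τ) = (8.154×10^-4)(0.08094) = 6.60×10^-5 A.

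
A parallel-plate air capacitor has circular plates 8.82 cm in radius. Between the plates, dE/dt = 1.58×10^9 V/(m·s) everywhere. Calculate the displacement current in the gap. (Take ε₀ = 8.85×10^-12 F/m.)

With a uniform field, Φ_E = EA, so I_d = ε₀ A dE/dt = 3.42×10^-4 A.

3.42×10^-4 A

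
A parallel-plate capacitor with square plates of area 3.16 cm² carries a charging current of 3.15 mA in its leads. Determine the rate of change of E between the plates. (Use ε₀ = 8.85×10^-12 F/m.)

1.13×10^12 V/(m·s)

By continuity, I_d in the gap equals the 3.15 mA flowing in the wire.
Since I_d = ε₀ A dE/dt, dE/dt = I_d/(ε₀A) = (3.15×10^-3)/((8.85×10^-12)(3.16×10^-4)) = 1.13×10^12 V/(m·s).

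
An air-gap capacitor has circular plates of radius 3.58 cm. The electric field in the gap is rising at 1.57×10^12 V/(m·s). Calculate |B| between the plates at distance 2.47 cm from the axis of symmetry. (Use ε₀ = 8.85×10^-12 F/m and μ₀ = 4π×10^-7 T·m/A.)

2.16×10^-7 T

Through the whole plate area (πR² = 4.026×10^-3 m²), I_d = ε₀ πR² dE/dt = 0.05594 A.
An Ampèrian loop of radius r encloses a fraction (r/R)² of I_d. Then B·2πr = μ₀ I_d (r/R)², giving B = μ₀ I_d r/(2πR²) = 2.16×10^-7 T.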